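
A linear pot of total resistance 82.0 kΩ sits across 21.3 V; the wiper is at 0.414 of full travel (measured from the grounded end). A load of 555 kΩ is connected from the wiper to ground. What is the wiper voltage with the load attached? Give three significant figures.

V ≈ 8.51 V

The wiper splits the pot into (1−α)R = 48.05 kΩ above and αR = 33.95 kΩ below.
Lower section ‖ load = 31.99 kΩ.
V_wiper = 21.3 × 31.99/(48.05 + 31.99) = 8.51 V.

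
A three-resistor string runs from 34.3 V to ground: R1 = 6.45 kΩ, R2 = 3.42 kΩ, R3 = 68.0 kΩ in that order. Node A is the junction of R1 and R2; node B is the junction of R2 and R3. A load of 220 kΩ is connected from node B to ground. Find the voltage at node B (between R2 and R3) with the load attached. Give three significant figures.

V ≈ 28.8 V

At node B, R3 is in parallel with the load: R3‖R_L = 51.94 kΩ.
Below node A the resistance is R2 + (R3‖R_L) = 55.36 kΩ, so V_A = 34.3 × 55.36/61.81 = 30.72 V.
Then V_B = V_A × (R3‖R_L)/(R2 + R3‖R_L) = 30.72 × 51.94/55.36 = 28.8 V.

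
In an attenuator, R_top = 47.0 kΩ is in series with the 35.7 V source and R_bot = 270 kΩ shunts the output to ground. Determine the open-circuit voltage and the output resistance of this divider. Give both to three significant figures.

V_th = 30.4 V, R_th = 40.0 kΩ

V_th is the open-circuit tap voltage: 35.7 × 270/(47.0 + 270) = 30.4 V.
With the supply zeroed, R_top and R_bot appear in parallel from the tap: R_th = R_top‖R_bot = (47.0 × 270)/317.0 = 40.0 kΩ.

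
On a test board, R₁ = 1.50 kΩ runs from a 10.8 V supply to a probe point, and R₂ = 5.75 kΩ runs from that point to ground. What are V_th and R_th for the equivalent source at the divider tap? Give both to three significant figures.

V_th is the open-circuit tap voltage: 10.8 × 5.75/(1.50 + 5.75) = 8.57 V.
With the supply zeroed, R₁ and R₂ appear in parallel from the tap: R_th = R₁‖R₂ = (1.50 × 5.75)/7.250 = 1.19 kΩ.

V_th = 8.57 V, R_th = 1.19 kΩ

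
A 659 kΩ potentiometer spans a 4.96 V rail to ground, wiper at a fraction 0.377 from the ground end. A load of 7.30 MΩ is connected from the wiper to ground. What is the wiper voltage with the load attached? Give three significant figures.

The wiper splits the pot into (1−α)R = 410.6 kΩ above and αR = 248.4 kΩ below.
Lower section ‖ load = 240.3 kΩ.
V_wiper = 4.96 × 240.3/(410.6 + 240.3) = 1.83 V.

V ≈ 1.83 V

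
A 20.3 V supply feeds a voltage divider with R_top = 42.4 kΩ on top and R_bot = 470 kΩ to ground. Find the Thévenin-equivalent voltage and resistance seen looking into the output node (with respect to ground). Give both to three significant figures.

V_th is the open-circuit tap voltage: 20.3 × 470/(42.4 + 470) = 18.6 V.
With the supply zeroed, R_top and R_bot appear in parallel from the tap: R_th = R_top‖R_bot = (42.4 × 470)/512.4 = 38.9 kΩ.

V_th = 18.6 V, R_th = 38.9 kΩ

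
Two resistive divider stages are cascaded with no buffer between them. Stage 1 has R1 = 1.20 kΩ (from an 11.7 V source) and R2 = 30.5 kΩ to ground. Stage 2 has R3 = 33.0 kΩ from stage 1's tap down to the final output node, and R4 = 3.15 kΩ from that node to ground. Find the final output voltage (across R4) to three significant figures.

V_out ≈ 0.951 V

Stage 2 presents R3+R4 = 36.15 kΩ as a load on stage 1's tap.
Stage 1's lower leg becomes R2‖(R3+R4) = 16.54 kΩ, so V_mid = 11.7 × 16.54/17.74 = 10.91 V.
Stage 2 is itself unloaded: V_out = V_mid × R4/(R3+R4) = 10.91 × 3.15/36.15 = 0.951 V.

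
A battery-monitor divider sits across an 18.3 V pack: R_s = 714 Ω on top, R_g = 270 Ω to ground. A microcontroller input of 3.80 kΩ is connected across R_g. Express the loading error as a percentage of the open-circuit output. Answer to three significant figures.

4.90 %

The divider's output (Thévenin) resistance is R_s‖R_g = 195.9 Ω.
Fractional drop under load = R_th/(R_th + R_L) = 195.9 / (195.9 + 3800) = 0.04903.
So the output falls by 4.90 %.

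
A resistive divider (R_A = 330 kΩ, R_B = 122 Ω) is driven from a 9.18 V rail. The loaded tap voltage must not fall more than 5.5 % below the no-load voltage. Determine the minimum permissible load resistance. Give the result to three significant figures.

R_L(min) ≈ 2.10 kΩ

Output resistance R_th = R_A‖R_B = (330000 × 122)/330100 = 122.0 Ω.
The fractional drop is R_th/(R_th + R_L); requiring this ≤ 0.0550 gives R_L ≥ R_th(1/0.0550 − 1) = 122.0 × 17.18 = 2.10 kΩ.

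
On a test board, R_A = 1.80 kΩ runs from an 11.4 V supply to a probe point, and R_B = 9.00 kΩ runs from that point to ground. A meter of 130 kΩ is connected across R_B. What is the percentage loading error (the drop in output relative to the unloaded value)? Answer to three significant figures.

1.14 %

The divider's output (Thévenin) resistance is R_A‖R_B = 1.500 kΩ.
Fractional drop under load = R_th/(R_th + R_L) = 1.500 / (1.500 + 130) = 0.01141.
So the output falls by 1.14 %.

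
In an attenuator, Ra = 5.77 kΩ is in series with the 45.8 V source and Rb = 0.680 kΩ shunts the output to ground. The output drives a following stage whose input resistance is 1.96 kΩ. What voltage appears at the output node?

V_out ≈ 3.68 V

The load sits in parallel with Rb: Rb‖R_L = (680 × 1960) / (680 + 1960) = 504.8 Ω.
V_out = 45.8 × 504.8 / (5770 + 504.8) = 45.8 × 504.8/6275 = 3.68 V.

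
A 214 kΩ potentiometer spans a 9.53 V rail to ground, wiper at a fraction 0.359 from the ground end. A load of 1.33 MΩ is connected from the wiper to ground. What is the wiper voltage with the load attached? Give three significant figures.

The wiper splits the pot into (1−α)R = 137.2 kΩ above and αR = 76.83 kΩ below.
Lower section ‖ load = 72.63 kΩ.
V_wiper = 9.53 × 72.63/(137.2 + 72.63) = 3.30 V.

V ≈ 3.30 V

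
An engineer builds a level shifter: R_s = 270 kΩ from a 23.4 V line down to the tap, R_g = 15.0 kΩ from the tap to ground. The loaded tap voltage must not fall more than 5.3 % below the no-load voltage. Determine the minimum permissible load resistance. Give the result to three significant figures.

R_L(min) ≈ 254 kΩ

Output resistance R_th = R_s‖R_g = (270 × 15.0)/285.0 = 14.21 kΩ.
The fractional drop is R_th/(R_th + R_L); requiring this ≤ 0.0530 gives R_L ≥ R_th(1/0.0530 − 1) = 14.21 × 17.87 = 254 kΩ.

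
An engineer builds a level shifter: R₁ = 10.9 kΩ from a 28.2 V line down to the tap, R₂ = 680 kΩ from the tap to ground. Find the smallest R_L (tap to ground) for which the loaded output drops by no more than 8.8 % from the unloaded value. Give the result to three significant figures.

Output resistance R_th = R₁‖R₂ = (10.9 × 680)/690.9 = 10.73 kΩ.
The fractional drop is R_th/(R_th + R_L); requiring this ≤ 0.0880 gives R_L ≥ R_th(1/0.0880 − 1) = 10.73 × 10.36 = 111 kΩ.

R_L(min) ≈ 111 kΩ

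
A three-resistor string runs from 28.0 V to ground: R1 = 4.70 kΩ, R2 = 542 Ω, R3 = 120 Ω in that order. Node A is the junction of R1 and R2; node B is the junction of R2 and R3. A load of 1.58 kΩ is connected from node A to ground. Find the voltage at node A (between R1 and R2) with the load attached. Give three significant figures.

Below node A the series string R2+R3 = 662.0 Ω sits in parallel with the 1580 Ω load: 466.5 Ω.
V_A = 28.0 × 466.5/(4700 + 466.5) = 2.53 V.

V ≈ 2.53 V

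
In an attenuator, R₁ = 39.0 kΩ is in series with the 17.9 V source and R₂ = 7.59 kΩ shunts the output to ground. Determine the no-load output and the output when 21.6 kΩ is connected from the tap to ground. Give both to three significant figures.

Open-circuit: V = 17.9 × 7.59/(39.0 + 7.59) = 2.92 V.
With the load, R₂ becomes R₂‖R_L = 5.616 kΩ, so V = 17.9 × 5.616/44.62 = 2.25 V.

Unloaded: 2.92 V; loaded: 2.25 V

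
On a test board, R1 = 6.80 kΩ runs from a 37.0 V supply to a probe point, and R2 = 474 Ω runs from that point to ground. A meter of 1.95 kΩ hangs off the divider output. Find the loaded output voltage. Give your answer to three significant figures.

V_out ≈ 1.96 V

The load sits in parallel with R2: R2‖R_L = (474 × 1950) / (474 + 1950) = 381.3 Ω.
V_out = 37.0 × 381.3 / (6800 + 381.3) = 37.0 × 381.3/7181 = 1.96 V.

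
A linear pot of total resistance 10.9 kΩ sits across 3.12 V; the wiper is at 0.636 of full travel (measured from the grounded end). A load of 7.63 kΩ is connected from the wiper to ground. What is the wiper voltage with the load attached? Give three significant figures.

The wiper splits the pot into (1−α)R = 3.968 kΩ above and αR = 6.932 kΩ below.
Lower section ‖ load = 3.632 kΩ.
V_wiper = 3.12 × 3.632/(3.968 + 3.632) = 1.49 V.

V ≈ 1.49 V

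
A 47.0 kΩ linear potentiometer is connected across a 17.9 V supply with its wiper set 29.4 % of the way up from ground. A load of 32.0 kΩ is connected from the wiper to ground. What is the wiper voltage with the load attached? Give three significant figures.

The wiper splits the pot into (1−α)R = 33.18 kΩ above and αR = 13.82 kΩ below.
Lower section ‖ load = 9.651 kΩ.
V_wiper = 17.9 × 9.651/(33.18 + 9.651) = 4.03 V.

V ≈ 4.03 V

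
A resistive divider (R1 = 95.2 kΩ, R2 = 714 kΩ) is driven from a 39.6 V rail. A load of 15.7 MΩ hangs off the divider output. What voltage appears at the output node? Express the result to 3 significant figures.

V_out ≈ 34.8 V

The load sits in parallel with R2: R2‖R_L = (714 × 15700) / (714 + 15700) = 682.9 kΩ.
V_out = 39.6 × 682.9 / (95.2 + 682.9) = 39.6 × 682.9/778.1 = 34.8 V.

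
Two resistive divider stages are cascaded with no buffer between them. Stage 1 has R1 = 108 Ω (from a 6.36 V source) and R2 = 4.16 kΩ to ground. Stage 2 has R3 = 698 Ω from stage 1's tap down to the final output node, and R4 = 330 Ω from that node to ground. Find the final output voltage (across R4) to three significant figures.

V_out ≈ 1.81 V

Stage 2 presents R3+R4 = 1028 Ω as a load on stage 1's tap.
Stage 1's lower leg becomes R2‖(R3+R4) = 824.3 Ω, so V_mid = 6.36 × 824.3/932.3 = 5.623 V.
Stage 2 is itself unloaded: V_out = V_mid × R4/(R3+R4) = 5.623 × 330/1028 = 1.81 V.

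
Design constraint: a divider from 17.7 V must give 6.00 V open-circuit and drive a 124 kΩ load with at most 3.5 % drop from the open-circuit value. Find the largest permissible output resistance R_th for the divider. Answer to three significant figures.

Loading drop = R_th/(R_th + R_L) ≤ 0.0350, so R_th ≤ R_L · ε/(1−ε) = 124 kΩ × 0.0350/0.9650 = 4.50 kΩ.

R_th ≤ 4.50 kΩ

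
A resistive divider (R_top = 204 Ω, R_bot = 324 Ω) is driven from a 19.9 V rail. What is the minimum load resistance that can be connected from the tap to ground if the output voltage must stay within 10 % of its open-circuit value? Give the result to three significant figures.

R_L(min) ≈ 1.13 kΩ

Output resistance R_th = R_top‖R_bot = (204 × 324)/528.0 = 125.2 Ω.
The fractional drop is R_th/(R_th + R_L); requiring this ≤ 0.100 gives R_L ≥ R_th(1/0.100 − 1) = 125.2 × 9.000 = 1.13 kΩ.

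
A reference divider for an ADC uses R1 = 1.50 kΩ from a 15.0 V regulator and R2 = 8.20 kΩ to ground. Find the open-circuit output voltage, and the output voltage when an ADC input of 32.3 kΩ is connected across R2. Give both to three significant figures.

Unloaded: 12.7 V; loaded: 12.2 V

Open-circuit: V = 15.0 × 8.20/(1.50 + 8.20) = 12.7 V.
With the load, R2 becomes R2‖R_L = 6.540 kΩ, so V = 15.0 × 6.540/8.040 = 12.2 V.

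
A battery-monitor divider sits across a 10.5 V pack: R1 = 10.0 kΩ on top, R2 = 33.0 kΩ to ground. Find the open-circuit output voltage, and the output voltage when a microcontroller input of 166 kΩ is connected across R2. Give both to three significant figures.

Unloaded: 8.06 V; loaded: 7.70 V

Open-circuit: V = 10.5 × 33.0/(10.0 + 33.0) = 8.06 V.
With the load, R2 becomes R2‖R_L = 27.53 kΩ, so V = 10.5 × 27.53/37.53 = 7.70 V.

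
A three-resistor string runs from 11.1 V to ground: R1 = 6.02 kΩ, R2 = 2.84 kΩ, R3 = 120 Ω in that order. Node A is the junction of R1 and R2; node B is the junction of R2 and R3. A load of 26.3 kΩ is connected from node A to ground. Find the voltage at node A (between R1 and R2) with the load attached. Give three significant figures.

Below node A the series string R2+R3 = 2960 Ω sits in parallel with the 26300 Ω load: 2661 Ω.
V_A = 11.1 × 2661/(6020 + 2661) = 3.40 V.

V ≈ 3.40 V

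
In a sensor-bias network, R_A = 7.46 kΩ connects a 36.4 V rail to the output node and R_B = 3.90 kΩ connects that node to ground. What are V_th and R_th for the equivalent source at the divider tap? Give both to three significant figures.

V_th is the open-circuit tap voltage: 36.4 × 3.90/(7.46 + 3.90) = 12.5 V.
With the supply zeroed, R_A and R_B appear in parallel from the tap: R_th = R_A‖R_B = (7.46 × 3.90)/11.36 = 2.56 kΩ.

V_th = 12.5 V, R_th = 2.56 kΩ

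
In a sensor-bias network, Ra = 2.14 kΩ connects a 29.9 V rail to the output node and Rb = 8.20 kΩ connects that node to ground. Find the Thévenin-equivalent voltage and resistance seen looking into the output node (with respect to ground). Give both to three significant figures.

V_th = 23.7 V, R_th = 1.70 kΩ

V_th is the open-circuit tap voltage: 29.9 × 8.20/(2.14 + 8.20) = 23.7 V.
With the supply zeroed, Ra and Rb appear in parallel from the tap: R_th = Ra‖Rb = (2.14 × 8.20)/10.34 = 1.70 kΩ.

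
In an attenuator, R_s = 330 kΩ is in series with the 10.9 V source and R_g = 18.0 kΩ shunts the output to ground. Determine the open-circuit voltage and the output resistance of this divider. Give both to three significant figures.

V_th is the open-circuit tap voltage: 10.9 × 18.0/(330 + 18.0) = 0.564 V.
With the supply zeroed, R_s and R_g appear in parallel from the tap: R_th = R_s‖R_g = (330 × 18.0)/348.0 = 17.1 kΩ.

V_th = 0.564 V, R_th = 17.1 kΩ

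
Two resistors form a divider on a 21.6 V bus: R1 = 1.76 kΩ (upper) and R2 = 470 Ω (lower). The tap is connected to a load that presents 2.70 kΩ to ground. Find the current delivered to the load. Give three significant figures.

I_L ≈ 1.48 mA

R2‖R_L = 400.3 Ω; V_out = 21.6 × 400.3/2160 = 4.003 V.
I_L = V_out / R_L = 4.003 / 2.70 kΩ = 1.48 mA.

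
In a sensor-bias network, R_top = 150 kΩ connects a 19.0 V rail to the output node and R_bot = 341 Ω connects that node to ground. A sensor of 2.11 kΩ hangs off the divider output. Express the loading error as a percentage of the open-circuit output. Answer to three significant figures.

13.9 %

Unloaded V = 19.0 × 341/150300 = 0.043095 V.
Loaded: R_bot‖R_L = 293.6 Ω, giving V = 19.0 × 293.6/150300 = 0.037111 V.
Drop = (0.043095 − 0.037111) / 0.043095 = 13.9 %.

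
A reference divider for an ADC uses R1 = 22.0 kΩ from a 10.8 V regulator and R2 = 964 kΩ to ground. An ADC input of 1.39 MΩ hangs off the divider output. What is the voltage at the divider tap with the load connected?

The load sits in parallel with R2: R2‖R_L = (964 × 1390) / (964 + 1390) = 569.2 kΩ.
V_out = 10.8 × 569.2 / (22.0 + 569.2) = 10.8 × 569.2/591.2 = 10.4 V.
(Unloaded it would have been 10.6 V.)

V_out ≈ 10.4 V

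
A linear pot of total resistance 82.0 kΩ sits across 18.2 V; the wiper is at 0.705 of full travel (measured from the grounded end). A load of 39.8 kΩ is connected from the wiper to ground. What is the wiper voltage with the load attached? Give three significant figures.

V ≈ 8.98 V

The wiper splits the pot into (1−α)R = 24.19 kΩ above and αR = 57.81 kΩ below.
Lower section ‖ load = 23.57 kΩ.
V_wiper = 18.2 × 23.57/(24.19 + 23.57) = 8.98 V.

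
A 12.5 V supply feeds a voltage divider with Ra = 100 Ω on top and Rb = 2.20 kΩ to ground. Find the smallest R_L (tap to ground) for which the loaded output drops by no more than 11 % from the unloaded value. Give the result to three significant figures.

Output resistance R_th = Ra‖Rb = (100 × 2200)/2300 = 95.65 Ω.
The fractional drop is R_th/(R_th + R_L); requiring this ≤ 0.110 gives R_L ≥ R_th(1/0.110 − 1) = 95.65 × 8.091 = 774 Ω.

R_L(min) ≈ 774 Ω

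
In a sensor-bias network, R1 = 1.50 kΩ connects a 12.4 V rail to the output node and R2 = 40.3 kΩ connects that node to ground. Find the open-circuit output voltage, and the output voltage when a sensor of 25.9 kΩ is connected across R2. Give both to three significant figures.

Open-circuit: V = 12.4 × 40.3/(1.50 + 40.3) = 12.0 V.
With the load, R2 becomes R2‖R_L = 15.77 kΩ, so V = 12.4 × 15.77/17.27 = 11.3 V.

Unloaded: 12.0 V; loaded: 11.3 V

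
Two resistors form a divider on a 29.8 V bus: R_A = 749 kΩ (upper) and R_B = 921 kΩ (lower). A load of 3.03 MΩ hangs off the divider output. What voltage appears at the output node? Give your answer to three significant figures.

The load sits in parallel with R_B: R_B‖R_L = (921 × 3030) / (921 + 3030) = 706.3 kΩ.
V_out = 29.8 × 706.3 / (749 + 706.3) = 29.8 × 706.3/1455 = 14.5 V.

V_out ≈ 14.5 V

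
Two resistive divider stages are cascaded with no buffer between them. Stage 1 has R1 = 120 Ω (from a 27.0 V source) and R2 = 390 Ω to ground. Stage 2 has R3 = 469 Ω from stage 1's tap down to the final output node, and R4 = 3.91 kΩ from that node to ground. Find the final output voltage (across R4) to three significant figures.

V_out ≈ 18.1 V

Stage 2 presents R3+R4 = 4379 Ω as a load on stage 1's tap.
Stage 1's lower leg becomes R2‖(R3+R4) = 358.1 Ω, so V_mid = 27.0 × 358.1/478.1 = 20.22 V.
Stage 2 is itself unloaded: V_out = V_mid × R4/(R3+R4) = 20.22 × 3910/4379 = 18.1 V.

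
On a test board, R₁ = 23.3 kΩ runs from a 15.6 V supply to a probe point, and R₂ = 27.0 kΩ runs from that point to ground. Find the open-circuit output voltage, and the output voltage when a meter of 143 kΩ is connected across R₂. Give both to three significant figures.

Open-circuit: V = 15.6 × 27.0/(23.3 + 27.0) = 8.37 V.
With the load, R₂ becomes R₂‖R_L = 22.71 kΩ, so V = 15.6 × 22.71/46.01 = 7.70 V.

Unloaded: 8.37 V; loaded: 7.70 V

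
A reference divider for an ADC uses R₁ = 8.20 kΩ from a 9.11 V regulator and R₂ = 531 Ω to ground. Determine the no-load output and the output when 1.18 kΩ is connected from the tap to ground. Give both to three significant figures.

Open-circuit: V = 9.11 × 531/(8200 + 531) = 0.554 V.
With the load, R₂ becomes R₂‖R_L = 366.2 Ω, so V = 9.11 × 366.2/8566 = 0.389 V.

Unloaded: 0.554 V; loaded: 0.389 V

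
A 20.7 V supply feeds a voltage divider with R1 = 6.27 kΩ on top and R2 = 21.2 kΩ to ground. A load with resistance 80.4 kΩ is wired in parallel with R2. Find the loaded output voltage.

V_out ≈ 15.1 V

The load sits in parallel with R2: R2‖R_L = (21.2 × 80.4) / (21.2 + 80.4) = 16.78 kΩ.
V_out = 20.7 × 16.78 / (6.27 + 16.78) = 20.7 × 16.78/23.05 = 15.1 V.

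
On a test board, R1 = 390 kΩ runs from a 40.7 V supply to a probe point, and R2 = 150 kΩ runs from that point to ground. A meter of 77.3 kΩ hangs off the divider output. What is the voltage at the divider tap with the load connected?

The load sits in parallel with R2: R2‖R_L = (150 × 77.3) / (150 + 77.3) = 51.01 kΩ.
V_out = 40.7 × 51.01 / (390 + 51.01) = 40.7 × 51.01/441.0 = 4.71 V.

V_out ≈ 4.71 V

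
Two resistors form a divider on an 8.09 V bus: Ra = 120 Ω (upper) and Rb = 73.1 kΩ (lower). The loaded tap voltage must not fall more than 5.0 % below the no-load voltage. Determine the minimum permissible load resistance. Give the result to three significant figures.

Output resistance R_th = Ra‖Rb = (120 × 73100)/73220 = 119.8 Ω.
The fractional drop is R_th/(R_th + R_L); requiring this ≤ 0.0500 gives R_L ≥ R_th(1/0.0500 − 1) = 119.8 × 19.00 = 2.28 kΩ.

R_L(min) ≈ 2.28 kΩ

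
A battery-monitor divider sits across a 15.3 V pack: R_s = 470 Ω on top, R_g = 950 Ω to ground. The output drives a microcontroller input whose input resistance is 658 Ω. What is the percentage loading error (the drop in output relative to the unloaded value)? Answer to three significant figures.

The divider's output (Thévenin) resistance is R_s‖R_g = 314.4 Ω.
Fractional drop under load = R_th/(R_th + R_L) = 314.4 / (314.4 + 658) = 0.3233.
So the output falls by 32.3 %.

32.3 %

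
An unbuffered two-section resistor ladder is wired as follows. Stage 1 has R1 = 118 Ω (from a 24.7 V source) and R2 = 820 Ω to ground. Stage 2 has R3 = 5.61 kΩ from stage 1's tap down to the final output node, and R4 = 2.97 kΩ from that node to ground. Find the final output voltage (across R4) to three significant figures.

V_out ≈ 7.39 V

Stage 2 presents R3+R4 = 8580 Ω as a load on stage 1's tap.
Stage 1's lower leg becomes R2‖(R3+R4) = 748.5 Ω, so V_mid = 24.7 × 748.5/866.5 = 21.34 V.
Stage 2 is itself unloaded: V_out = V_mid × R4/(R3+R4) = 21.34 × 2970/8580 = 7.39 V.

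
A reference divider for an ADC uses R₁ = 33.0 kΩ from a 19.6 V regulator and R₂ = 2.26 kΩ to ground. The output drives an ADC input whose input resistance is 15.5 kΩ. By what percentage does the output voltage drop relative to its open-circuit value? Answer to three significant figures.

The divider's output (Thévenin) resistance is R₁‖R₂ = 2.115 kΩ.
Fractional drop under load = R_th/(R_th + R_L) = 2.115 / (2.115 + 15.5) = 0.1201.
So the output falls by 12.0 %.

12.0 %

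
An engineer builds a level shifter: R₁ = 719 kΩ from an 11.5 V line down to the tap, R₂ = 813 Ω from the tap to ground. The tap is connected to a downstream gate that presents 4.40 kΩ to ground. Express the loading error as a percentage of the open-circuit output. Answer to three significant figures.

15.6 %

The divider's output (Thévenin) resistance is R₁‖R₂ = 812.1 Ω.
Fractional drop under load = R_th/(R_th + R_L) = 812.1 / (812.1 + 4400) = 0.1558.
So the output falls by 15.6 %.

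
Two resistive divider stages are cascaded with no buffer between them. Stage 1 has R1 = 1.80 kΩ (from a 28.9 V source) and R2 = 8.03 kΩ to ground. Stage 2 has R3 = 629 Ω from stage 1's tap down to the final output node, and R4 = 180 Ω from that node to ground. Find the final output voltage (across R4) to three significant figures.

Stage 2 presents R3+R4 = 809.0 Ω as a load on stage 1's tap.
Stage 1's lower leg becomes R2‖(R3+R4) = 735.0 Ω, so V_mid = 28.9 × 735.0/2535 = 8.379 V.
Stage 2 is itself unloaded: V_out = V_mid × R4/(R3+R4) = 8.379 × 180/809.0 = 1.86 V.

V_out ≈ 1.86 V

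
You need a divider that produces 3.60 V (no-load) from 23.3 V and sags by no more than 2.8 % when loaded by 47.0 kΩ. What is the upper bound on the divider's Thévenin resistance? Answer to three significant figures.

Loading drop = R_th/(R_th + R_L) ≤ 0.0280, so R_th ≤ R_L · ε/(1−ε) = 47.0 kΩ × 0.0280/0.9720 = 1.35 kΩ.

R_th ≤ 1.35 kΩ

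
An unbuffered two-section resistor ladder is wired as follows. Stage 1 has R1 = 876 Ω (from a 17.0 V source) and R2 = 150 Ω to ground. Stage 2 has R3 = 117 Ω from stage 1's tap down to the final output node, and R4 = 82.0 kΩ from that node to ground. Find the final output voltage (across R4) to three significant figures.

Stage 2 presents R3+R4 = 82120 Ω as a load on stage 1's tap.
Stage 1's lower leg becomes R2‖(R3+R4) = 149.7 Ω, so V_mid = 17.0 × 149.7/1026 = 2.482 V.
Stage 2 is itself unloaded: V_out = V_mid × R4/(R3+R4) = 2.482 × 82000/82120 = 2.48 V.

V_out ≈ 2.48 V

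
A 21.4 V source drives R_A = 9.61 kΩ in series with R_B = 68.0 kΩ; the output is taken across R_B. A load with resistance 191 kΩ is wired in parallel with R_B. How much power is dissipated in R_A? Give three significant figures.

P ≈ 1.23 mW

Total resistance from the source is R_A + (R_B‖R_L) = 59.76 kΩ, so I = 21.4/59.76 kΩ = 0.3581 mA.
P = I²·R_A = (0.3581 mA)² × 9.61 kΩ = 1.23 mW.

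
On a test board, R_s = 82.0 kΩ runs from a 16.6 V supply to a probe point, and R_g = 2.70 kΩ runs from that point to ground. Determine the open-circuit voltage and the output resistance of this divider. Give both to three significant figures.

V_th is the open-circuit tap voltage: 16.6 × 2.70/(82.0 + 2.70) = 0.529 V.
With the supply zeroed, R_s and R_g appear in parallel from the tap: R_th = R_s‖R_g = (82.0 × 2.70)/84.70 = 2.61 kΩ.

V_th = 0.529 V, R_th = 2.61 kΩ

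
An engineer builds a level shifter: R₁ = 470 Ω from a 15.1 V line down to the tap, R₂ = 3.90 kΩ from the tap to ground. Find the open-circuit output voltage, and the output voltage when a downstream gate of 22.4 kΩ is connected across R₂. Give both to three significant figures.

Unloaded: 13.5 V; loaded: 13.2 V

Open-circuit: V = 15.1 × 3900/(470 + 3900) = 13.5 V.
With the load, R₂ becomes R₂‖R_L = 3322 Ω, so V = 15.1 × 3322/3792 = 13.2 V.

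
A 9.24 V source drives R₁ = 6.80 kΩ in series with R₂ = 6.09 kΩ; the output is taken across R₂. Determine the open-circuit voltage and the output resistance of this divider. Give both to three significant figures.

V_th = 4.37 V, R_th = 3.21 kΩ

V_th is the open-circuit tap voltage: 9.24 × 6.09/(6.80 + 6.09) = 4.37 V.
With the supply zeroed, R₁ and R₂ appear in parallel from the tap: R_th = R₁‖R₂ = (6.80 × 6.09)/12.89 = 3.21 kΩ.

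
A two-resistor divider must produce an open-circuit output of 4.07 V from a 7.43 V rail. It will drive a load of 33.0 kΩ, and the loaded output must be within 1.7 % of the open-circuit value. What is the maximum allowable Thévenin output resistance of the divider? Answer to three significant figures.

R_th ≤ 571 Ω

Loading drop = R_th/(R_th + R_L) ≤ 0.0170, so R_th ≤ R_L · ε/(1−ε) = 33.0 kΩ × 0.0170/0.9830 = 571 Ω.
(Any R1, R2 with R2/(R1+R2) = 0.548 and R1‖R2 ≤ 571 Ω will meet the spec.)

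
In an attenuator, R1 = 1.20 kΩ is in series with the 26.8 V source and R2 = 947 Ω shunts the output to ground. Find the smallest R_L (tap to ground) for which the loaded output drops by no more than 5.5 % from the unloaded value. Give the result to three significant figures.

R_L(min) ≈ 9.09 kΩ

Output resistance R_th = R1‖R2 = (1200 × 947)/2147 = 529.3 Ω.
The fractional drop is R_th/(R_th + R_L); requiring this ≤ 0.0550 gives R_L ≥ R_th(1/0.0550 − 1) = 529.3 × 17.18 = 9.09 kΩ.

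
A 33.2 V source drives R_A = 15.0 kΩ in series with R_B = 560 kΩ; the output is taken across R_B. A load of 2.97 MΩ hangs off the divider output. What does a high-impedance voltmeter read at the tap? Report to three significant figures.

V_out ≈ 32.2 V

The load sits in parallel with R_B: R_B‖R_L = (560 × 2970) / (560 + 2970) = 471.2 kΩ.
V_out = 33.2 × 471.2 / (15.0 + 471.2) = 33.2 × 471.2/486.2 = 32.2 V.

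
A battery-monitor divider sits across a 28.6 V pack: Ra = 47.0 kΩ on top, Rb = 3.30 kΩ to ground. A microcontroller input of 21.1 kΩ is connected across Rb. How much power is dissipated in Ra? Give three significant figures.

Total resistance from the source is Ra + (Rb‖R_L) = 49.85 kΩ, so I = 28.6/49.85 kΩ = 0.5737 mA.
P = I²·Ra = (0.5737 mA)² × 47.0 kΩ = 15.5 mW.

P ≈ 15.5 mW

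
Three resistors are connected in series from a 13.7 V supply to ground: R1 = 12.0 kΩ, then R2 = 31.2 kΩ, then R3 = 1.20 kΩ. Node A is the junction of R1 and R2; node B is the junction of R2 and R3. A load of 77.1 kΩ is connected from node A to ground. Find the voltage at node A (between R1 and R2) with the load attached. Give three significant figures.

Below node A the series string R2+R3 = 32.40 kΩ sits in parallel with the 77.1 kΩ load: 22.81 kΩ.
V_A = 13.7 × 22.81/(12.0 + 22.81) = 8.98 V.

V ≈ 8.98 V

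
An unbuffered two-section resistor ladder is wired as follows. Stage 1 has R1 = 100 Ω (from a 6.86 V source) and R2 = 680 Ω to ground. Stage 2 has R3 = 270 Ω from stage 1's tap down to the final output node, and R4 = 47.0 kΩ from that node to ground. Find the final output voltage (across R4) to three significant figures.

Stage 2 presents R3+R4 = 47270 Ω as a load on stage 1's tap.
Stage 1's lower leg becomes R2‖(R3+R4) = 670.4 Ω, so V_mid = 6.86 × 670.4/770.4 = 5.970 V.
Stage 2 is itself unloaded: V_out = V_mid × R4/(R3+R4) = 5.970 × 47000/47270 = 5.94 V.

V_out ≈ 5.94 V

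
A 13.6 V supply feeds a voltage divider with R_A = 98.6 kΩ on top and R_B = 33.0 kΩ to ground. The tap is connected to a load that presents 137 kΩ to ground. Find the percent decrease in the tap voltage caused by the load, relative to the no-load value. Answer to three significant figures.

Unloaded V = 13.6 × 33.0/131.6 = 3.410 V.
Loaded: R_B‖R_L = 26.59 kΩ, giving V = 13.6 × 26.59/125.2 = 2.889 V.
Drop = (3.410 − 2.889) / 3.410 = 15.3 %.

15.3 %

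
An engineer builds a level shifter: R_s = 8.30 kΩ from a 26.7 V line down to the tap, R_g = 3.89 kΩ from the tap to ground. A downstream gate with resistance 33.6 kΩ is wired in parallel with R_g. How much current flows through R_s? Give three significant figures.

I ≈ 2.27 mA

R_g‖R_L = 3.486 kΩ, so the source sees R_s + R_g‖R_L = 11.79 kΩ.
I = 26.7 V / 11.79 kΩ = 2.27 mA.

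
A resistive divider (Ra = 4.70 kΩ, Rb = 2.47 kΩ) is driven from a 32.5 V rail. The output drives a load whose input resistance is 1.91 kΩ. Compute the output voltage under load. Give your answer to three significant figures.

The load sits in parallel with Rb: Rb‖R_L = (2.47 × 1.91) / (2.47 + 1.91) = 1.077 kΩ.
V_out = 32.5 × 1.077 / (4.70 + 1.077) = 32.5 × 1.077/5.777 = 6.06 V.

V_out ≈ 6.06 V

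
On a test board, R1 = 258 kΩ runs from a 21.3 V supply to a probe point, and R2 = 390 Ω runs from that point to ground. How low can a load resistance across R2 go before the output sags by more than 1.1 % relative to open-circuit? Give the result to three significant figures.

R_L(min) ≈ 35.0 kΩ

Output resistance R_th = R1‖R2 = (258000 × 390)/258400 = 389.4 Ω.
The fractional drop is R_th/(R_th + R_L); requiring this ≤ 0.0110 gives R_L ≥ R_th(1/0.0110 − 1) = 389.4 × 89.91 = 35.0 kΩ.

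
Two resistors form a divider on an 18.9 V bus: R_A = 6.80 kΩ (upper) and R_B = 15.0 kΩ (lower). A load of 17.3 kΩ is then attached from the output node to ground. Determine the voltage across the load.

V_out ≈ 10.2 V

The load sits in parallel with R_B: R_B‖R_L = (15.0 × 17.3) / (15.0 + 17.3) = 8.034 kΩ.
V_out = 18.9 × 8.034 / (6.80 + 8.034) = 18.9 × 8.034/14.83 = 10.2 V.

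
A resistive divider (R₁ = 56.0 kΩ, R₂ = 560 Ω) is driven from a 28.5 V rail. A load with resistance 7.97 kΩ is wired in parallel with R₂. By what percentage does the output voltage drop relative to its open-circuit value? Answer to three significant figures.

The divider's output (Thévenin) resistance is R₁‖R₂ = 554.5 Ω.
Fractional drop under load = R_th/(R_th + R_L) = 554.5 / (554.5 + 7970) = 0.06504.
So the output falls by 6.50 %.

6.50 %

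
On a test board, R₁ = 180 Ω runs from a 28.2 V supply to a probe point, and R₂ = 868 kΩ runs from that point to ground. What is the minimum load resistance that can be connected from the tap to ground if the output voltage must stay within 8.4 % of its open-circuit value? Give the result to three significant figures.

Output resistance R_th = R₁‖R₂ = (180 × 868000)/868200 = 180.0 Ω.
The fractional drop is R_th/(R_th + R_L); requiring this ≤ 0.0840 gives R_L ≥ R_th(1/0.0840 − 1) = 180.0 × 10.90 = 1.96 kΩ.

R_L(min) ≈ 1.96 kΩ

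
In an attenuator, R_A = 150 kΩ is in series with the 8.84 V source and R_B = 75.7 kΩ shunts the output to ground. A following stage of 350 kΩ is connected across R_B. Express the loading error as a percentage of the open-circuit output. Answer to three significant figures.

The divider's output (Thévenin) resistance is R_A‖R_B = 50.31 kΩ.
Fractional drop under load = R_th/(R_th + R_L) = 50.31 / (50.31 + 350) = 0.1257.
So the output falls by 12.6 %.

12.6 %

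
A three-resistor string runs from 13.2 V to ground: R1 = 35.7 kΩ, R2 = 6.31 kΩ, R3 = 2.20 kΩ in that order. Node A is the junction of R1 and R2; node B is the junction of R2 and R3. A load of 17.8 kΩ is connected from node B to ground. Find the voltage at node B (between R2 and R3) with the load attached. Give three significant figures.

V ≈ 0.588 V

At node B, R3 is in parallel with the load: R3‖R_L = 1.958 kΩ.
Below node A the resistance is R2 + (R3‖R_L) = 8.268 kΩ, so V_A = 13.2 × 8.268/43.97 = 2.482 V.
Then V_B = V_A × (R3‖R_L)/(R2 + R3‖R_L) = 2.482 × 1.958/8.268 = 0.588 V.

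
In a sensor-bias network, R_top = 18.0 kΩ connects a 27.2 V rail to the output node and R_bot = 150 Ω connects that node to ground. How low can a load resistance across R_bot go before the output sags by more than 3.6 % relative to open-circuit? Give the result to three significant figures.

Output resistance R_th = R_top‖R_bot = (18000 × 150)/18150 = 148.8 Ω.
The fractional drop is R_th/(R_th + R_L); requiring this ≤ 0.0360 gives R_L ≥ R_th(1/0.0360 − 1) = 148.8 × 26.78 = 3.98 kΩ.

R_L(min) ≈ 3.98 kΩ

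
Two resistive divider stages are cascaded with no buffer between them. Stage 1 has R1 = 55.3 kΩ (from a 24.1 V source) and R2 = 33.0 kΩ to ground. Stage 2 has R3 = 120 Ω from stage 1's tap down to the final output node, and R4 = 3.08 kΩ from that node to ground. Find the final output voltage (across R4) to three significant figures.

Stage 2 presents R3+R4 = 3200 Ω as a load on stage 1's tap.
Stage 1's lower leg becomes R2‖(R3+R4) = 2917 Ω, so V_mid = 24.1 × 2917/58220 = 1.208 V.
Stage 2 is itself unloaded: V_out = V_mid × R4/(R3+R4) = 1.208 × 3080/3200 = 1.16 V.

V_out ≈ 1.16 V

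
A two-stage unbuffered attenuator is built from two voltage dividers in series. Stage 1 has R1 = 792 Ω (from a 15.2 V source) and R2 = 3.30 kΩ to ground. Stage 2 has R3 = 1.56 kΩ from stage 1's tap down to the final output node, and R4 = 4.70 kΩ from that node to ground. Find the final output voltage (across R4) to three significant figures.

V_out ≈ 8.35 V

Stage 2 presents R3+R4 = 6260 Ω as a load on stage 1's tap.
Stage 1's lower leg becomes R2‖(R3+R4) = 2161 Ω, so V_mid = 15.2 × 2161/2953 = 11.12 V.
Stage 2 is itself unloaded: V_out = V_mid × R4/(R3+R4) = 11.12 × 4700/6260 = 8.35 V.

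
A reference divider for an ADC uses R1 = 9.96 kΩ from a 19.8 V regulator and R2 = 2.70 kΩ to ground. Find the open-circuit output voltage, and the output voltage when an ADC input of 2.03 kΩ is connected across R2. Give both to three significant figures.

Unloaded: 4.22 V; loaded: 2.06 V

Open-circuit: V = 19.8 × 2.70/(9.96 + 2.70) = 4.22 V.
With the load, R2 becomes R2‖R_L = 1.159 kΩ, so V = 19.8 × 1.159/11.12 = 2.06 V.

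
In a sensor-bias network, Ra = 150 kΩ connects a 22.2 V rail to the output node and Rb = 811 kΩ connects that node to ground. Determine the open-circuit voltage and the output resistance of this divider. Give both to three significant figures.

V_th = 18.7 V, R_th = 127 kΩ

V_th is the open-circuit tap voltage: 22.2 × 811/(150 + 811) = 18.7 V.
With the supply zeroed, Ra and Rb appear in parallel from the tap: R_th = Ra‖Rb = (150 × 811)/961.0 = 127 kΩ.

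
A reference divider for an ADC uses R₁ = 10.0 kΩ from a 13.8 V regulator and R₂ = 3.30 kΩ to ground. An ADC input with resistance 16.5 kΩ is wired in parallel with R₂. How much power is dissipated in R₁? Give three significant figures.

P ≈ 11.7 mW

Total resistance from the source is R₁ + (R₂‖R_L) = 12.75 kΩ, so I = 13.8/12.75 kΩ = 1.082 mA.
P = I²·R₁ = (1.082 mA)² × 10.0 kΩ = 11.7 mW.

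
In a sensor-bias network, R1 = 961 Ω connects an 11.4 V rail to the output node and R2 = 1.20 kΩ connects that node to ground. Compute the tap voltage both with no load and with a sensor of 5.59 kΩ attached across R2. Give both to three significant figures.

Unloaded: 6.33 V; loaded: 5.78 V

Open-circuit: V = 11.4 × 1200/(961 + 1200) = 6.33 V.
With the load, R2 becomes R2‖R_L = 987.9 Ω, so V = 11.4 × 987.9/1949 = 5.78 V.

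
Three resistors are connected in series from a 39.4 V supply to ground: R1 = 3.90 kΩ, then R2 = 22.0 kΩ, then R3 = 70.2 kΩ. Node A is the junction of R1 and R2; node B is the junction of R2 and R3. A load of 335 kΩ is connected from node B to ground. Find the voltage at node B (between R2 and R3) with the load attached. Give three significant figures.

At node B, R3 is in parallel with the load: R3‖R_L = 58.04 kΩ.
Below node A the resistance is R2 + (R3‖R_L) = 80.04 kΩ, so V_A = 39.4 × 80.04/83.94 = 37.57 V.
Then V_B = V_A × (R3‖R_L)/(R2 + R3‖R_L) = 37.57 × 58.04/80.04 = 27.2 V.

V ≈ 27.2 V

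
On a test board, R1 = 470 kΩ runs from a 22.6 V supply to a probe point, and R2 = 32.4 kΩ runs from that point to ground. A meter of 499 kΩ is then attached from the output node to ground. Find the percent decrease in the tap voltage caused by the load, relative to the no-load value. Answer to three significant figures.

5.73 %

The divider's output (Thévenin) resistance is R1‖R2 = 30.31 kΩ.
Fractional drop under load = R_th/(R_th + R_L) = 30.31 / (30.31 + 499) = 0.05726.
So the output falls by 5.73 %.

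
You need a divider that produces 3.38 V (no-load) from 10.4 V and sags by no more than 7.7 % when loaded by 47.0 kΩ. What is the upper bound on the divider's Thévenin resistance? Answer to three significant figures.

Loading drop = R_th/(R_th + R_L) ≤ 0.0770, so R_th ≤ R_L · ε/(1−ε) = 47.0 kΩ × 0.0770/0.9230 = 3.92 kΩ.

R_th ≤ 3.92 kΩ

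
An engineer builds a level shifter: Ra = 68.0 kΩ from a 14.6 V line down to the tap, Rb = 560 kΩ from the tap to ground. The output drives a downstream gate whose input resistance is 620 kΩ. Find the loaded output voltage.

V_out ≈ 11.9 V

The load sits in parallel with Rb: Rb‖R_L = (560 × 620) / (560 + 620) = 294.2 kΩ.
V_out = 14.6 × 294.2 / (68.0 + 294.2) = 14.6 × 294.2/362.2 = 11.9 V.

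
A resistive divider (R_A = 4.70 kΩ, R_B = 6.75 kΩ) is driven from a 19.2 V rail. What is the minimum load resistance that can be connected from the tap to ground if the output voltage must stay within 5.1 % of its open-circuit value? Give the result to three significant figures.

Output resistance R_th = R_A‖R_B = (4.70 × 6.75)/11.45 = 2.771 kΩ.
The fractional drop is R_th/(R_th + R_L); requiring this ≤ 0.0510 gives R_L ≥ R_th(1/0.0510 − 1) = 2.771 × 18.61 = 51.6 kΩ.

R_L(min) ≈ 51.6 kΩ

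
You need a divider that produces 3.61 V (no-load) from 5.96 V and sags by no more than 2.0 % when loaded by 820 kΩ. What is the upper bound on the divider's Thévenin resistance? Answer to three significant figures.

Loading drop = R_th/(R_th + R_L) ≤ 0.0200, so R_th ≤ R_L · ε/(1−ε) = 820 kΩ × 0.0200/0.9800 = 16.7 kΩ.
(Any R1, R2 with R2/(R1+R2) = 0.606 and R1‖R2 ≤ 16.7 kΩ will meet the spec.)

R_th ≤ 16.7 kΩ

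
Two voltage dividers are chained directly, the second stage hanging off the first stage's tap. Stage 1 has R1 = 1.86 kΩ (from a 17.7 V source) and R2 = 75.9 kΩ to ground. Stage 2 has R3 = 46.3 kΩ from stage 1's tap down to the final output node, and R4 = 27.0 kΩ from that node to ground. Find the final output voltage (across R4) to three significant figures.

V_out ≈ 6.21 V

Stage 2 presents R3+R4 = 73.30 kΩ as a load on stage 1's tap.
Stage 1's lower leg becomes R2‖(R3+R4) = 37.29 kΩ, so V_mid = 17.7 × 37.29/39.15 = 16.86 V.
Stage 2 is itself unloaded: V_out = V_mid × R4/(R3+R4) = 16.86 × 27.0/73.30 = 6.21 V.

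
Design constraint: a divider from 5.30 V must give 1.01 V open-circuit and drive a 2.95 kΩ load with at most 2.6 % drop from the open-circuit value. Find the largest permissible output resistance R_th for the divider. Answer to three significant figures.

Loading drop = R_th/(R_th + R_L) ≤ 0.0260, so R_th ≤ R_L · ε/(1−ε) = 2.95 kΩ × 0.0260/0.9740 = 78.7 Ω.

R_th ≤ 78.7 Ω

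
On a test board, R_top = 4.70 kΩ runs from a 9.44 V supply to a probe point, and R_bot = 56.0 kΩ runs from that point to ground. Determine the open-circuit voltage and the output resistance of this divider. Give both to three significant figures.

V_th = 8.71 V, R_th = 4.34 kΩ

V_th is the open-circuit tap voltage: 9.44 × 56.0/(4.70 + 56.0) = 8.71 V.
With the supply zeroed, R_top and R_bot appear in parallel from the tap: R_th = R_top‖R_bot = (4.70 × 56.0)/60.70 = 4.34 kΩ.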